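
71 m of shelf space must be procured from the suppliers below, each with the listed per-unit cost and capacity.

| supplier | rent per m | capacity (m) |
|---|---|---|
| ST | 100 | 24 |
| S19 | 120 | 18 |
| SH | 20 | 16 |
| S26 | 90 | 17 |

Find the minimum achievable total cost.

Fill from the cheapest supplier first.
SH (20): use full 16 → 55 m to go.
Take 17 from S26 at 90 → need 38 more.
ST at 100: take all 24 m → 14 still needed.
S19 at 120: take 14 of its 18 → requirement met.
Cost = 16×20 + 17×90 + 24×100 + 14×120 = 5930.

5930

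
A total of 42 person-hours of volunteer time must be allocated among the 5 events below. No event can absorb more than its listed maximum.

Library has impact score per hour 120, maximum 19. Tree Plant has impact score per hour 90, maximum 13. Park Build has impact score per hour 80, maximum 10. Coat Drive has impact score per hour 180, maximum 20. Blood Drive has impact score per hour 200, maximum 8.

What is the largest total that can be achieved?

6880

Order the events by impact score per hour: Blood Drive 200 > Coat Drive 180 > Library 120 > Tree Plant 90 > Park Build 80.
Give Blood Drive 8 to hit its cap of 8 ; 34 left.
Coat Drive: +20 to 20 (cap) ; 14 left.
Library has room for 19 but only 14 remain, so it gets 14.
Total = 120×14 + 180×20 + 200×8 = 6880.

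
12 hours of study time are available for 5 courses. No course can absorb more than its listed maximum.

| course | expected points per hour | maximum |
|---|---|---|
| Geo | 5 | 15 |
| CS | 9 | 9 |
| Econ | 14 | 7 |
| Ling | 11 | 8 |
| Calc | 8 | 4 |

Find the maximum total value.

Highest expected points per hour first: Econ 14 > Ling 11 > CS 9 > Calc 8 > Geo 5.
Econ takes 7 to reach its cap of 7 ; 5 left.
Ling: +5 (room for 8) → 5. Pool exhausted.
Total = 14×7 + 11×5 = 153.

153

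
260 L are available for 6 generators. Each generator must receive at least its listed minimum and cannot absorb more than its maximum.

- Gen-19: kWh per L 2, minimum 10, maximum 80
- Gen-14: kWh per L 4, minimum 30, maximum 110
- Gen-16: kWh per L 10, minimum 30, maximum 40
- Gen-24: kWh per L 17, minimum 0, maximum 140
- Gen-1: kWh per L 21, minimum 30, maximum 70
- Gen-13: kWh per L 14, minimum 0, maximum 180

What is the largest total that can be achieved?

Meeting every minimum uses 10+30+30+0+30+0 = 100 L, leaving 160.
Order the generators by kWh per L: Gen-1 21 > Gen-24 17 > Gen-13 14 > Gen-16 10 > Gen-14 4 > Gen-19 2.
Gen-1: +40 to 70 (cap) — 120 left.
Only 120 left; Gen-24 takes them to reach 120.
Total = 2×10 + 4×30 + 10×30 + 17×120 + 21×70 = 3950.

3950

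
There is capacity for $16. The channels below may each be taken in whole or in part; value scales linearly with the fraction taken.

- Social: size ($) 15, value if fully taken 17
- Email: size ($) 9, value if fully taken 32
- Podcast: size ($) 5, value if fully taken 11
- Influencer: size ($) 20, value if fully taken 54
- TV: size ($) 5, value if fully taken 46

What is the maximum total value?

Best value per unit of size first: TV 46/5≈9.2, Email 32/9≈3.56, Influencer 54/20≈2.7, Podcast 11/5≈2.2, Social 17/15≈1.13.
All 5 $ of TV fit (value 46) — 11 remain.
Email: take in full, 9 $ for value 32 — 2 left.
Fill the last 2 $ with part of Influencer: 2/20 of it earns 5.4.
Total value = 83.4.

83.4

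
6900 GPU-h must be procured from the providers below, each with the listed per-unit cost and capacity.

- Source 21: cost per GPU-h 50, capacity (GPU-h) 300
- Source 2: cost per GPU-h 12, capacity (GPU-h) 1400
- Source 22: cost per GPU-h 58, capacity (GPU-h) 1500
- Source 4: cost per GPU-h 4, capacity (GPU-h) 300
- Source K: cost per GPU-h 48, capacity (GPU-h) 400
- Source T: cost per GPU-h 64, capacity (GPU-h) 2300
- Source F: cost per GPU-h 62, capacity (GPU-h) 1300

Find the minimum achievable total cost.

Fill from the cheapest provider first.
Take 300 from Source 4 at 4 ; need 6600 more.
Source 2 (12): use full 1400 ; 5200 GPU-h to go.
Source K (48): use full 400 ; 4800 GPU-h to go.
Source 21 (50): use full 300 ; 4500 GPU-h to go.
Take 1500 from Source 22 at 58 ; need 3000 more.
Source F at 62: take all 1300 GPU-h ; 1700 still needed.
Source T (64): take the remaining 1700 ; done.
Cost = 300×4 + 1400×12 + 400×48 + 300×50 + 1500×58 + 1300×62 + 1700×64 = 328600.

328600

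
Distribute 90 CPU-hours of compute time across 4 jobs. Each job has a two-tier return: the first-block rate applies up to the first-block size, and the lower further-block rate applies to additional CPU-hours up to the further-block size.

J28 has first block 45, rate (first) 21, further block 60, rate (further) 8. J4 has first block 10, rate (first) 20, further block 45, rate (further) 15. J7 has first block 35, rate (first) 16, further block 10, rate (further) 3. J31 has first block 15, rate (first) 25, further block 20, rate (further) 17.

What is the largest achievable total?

1860

Order all 8 blocks by rate: J31/T1 25 > J28/T1 21 > J4/T1 20 > J31/T2 17 > J7/T1 16 > J4/T2 15 > J28/T2 8 > J7/T2 3.
J31/T1 (25): +15 — 75 left.
Fill J28 T1 block (45 at 21) — 30 left.
J4 T1 at 20: fill all 10 — 20 left.
J31/T2 (17): +20 — 0 left.
Total = 25×15 + 21×45 + 20×10 + 17×20 = 1860.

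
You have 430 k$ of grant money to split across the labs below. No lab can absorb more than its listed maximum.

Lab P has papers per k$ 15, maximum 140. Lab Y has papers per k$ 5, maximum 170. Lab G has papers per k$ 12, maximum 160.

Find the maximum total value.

4670

Order the labs by papers per k$: Lab P 15 > Lab G 12 > Lab Y 5.
Lab P takes 140 to reach its cap of 140 ; 290 left.
Lab G: +160 to 160 (cap) ; 130 left.
Lab Y: +130 (room for 170) → 130. Pool exhausted.
Total = 15×140 + 5×130 + 12×160 = 4670.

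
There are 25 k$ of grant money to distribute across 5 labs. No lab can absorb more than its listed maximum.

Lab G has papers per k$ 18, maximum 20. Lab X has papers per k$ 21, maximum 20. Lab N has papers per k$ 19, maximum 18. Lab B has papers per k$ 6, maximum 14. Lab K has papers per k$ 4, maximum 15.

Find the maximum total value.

515

Rank by papers per k$: Lab X 21 > Lab N 19 > Lab G 18 > Lab B 6 > Lab K 4.
Lab X takes 20 to reach its cap of 20 → 5 left.
Lab N has room for 18 but only 5 remain, so it gets 5.
Total = 21×20 + 19×5 = 515.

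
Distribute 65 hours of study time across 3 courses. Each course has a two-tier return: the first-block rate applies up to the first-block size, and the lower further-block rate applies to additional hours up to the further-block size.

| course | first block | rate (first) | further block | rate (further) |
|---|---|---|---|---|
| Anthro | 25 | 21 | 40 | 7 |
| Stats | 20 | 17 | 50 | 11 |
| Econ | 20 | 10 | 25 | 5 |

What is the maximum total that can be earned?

Rank every tier by rate: Anthro/first 21 > Stats/first 17 > Stats/second 11 > Econ/first 10 > Anthro/second 7 > Econ/second 5.
Anthro/first (21): +25 ; 40 left.
Fill Stats first block (20 at 17) ; 20 left.
Stats/second: +20 of 50 at 11; pool empty.
Total = 21×25 + 17×20 + 11×20 = 1085.

1085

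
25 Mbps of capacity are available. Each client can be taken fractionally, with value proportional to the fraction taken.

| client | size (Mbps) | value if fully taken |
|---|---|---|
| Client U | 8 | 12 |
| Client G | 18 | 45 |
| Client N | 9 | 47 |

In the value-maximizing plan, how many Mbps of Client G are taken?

16

Rank by value-to-size ratio: Client N 47/9≈5.22, Client G 45/18≈2.5, Client U 12/8≈1.5.
Client N: take in full, 9 Mbps for value 47 ; 16 left.
16 Mbps left: a 16/18 share of Client G gives 45×16/18 = 40.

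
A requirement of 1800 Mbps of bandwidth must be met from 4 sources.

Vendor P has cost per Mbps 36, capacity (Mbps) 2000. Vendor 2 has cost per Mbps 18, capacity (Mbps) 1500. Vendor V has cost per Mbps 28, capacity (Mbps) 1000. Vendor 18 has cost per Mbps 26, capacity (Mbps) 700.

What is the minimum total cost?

34800

Cheapest first:
Vendor 2 (18): use full 1500 ; 300 Mbps to go.
Vendor 18 (26): take the remaining 300 ; done.
Vendor V, Vendor P: unused.
Cost = 1500×18 + 300×26 = 34800.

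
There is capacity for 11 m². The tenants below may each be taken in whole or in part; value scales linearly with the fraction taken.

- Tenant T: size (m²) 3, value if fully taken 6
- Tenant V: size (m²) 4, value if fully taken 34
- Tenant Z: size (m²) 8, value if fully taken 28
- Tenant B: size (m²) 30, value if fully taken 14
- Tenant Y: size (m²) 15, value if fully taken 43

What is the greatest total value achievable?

58.5

Sort by value density: Tenant V 34/4≈8.5, Tenant Z 28/8≈3.5, Tenant Y 43/15≈2.87, Tenant T 6/3≈2, Tenant B 14/30≈0.467.
Tenant V: take in full, 4 m² for value 34 → 7 left.
Only 7 m² remain; take 7/8 of Tenant Z for value 28×7/8 = 24.5.
Total value = 58.5.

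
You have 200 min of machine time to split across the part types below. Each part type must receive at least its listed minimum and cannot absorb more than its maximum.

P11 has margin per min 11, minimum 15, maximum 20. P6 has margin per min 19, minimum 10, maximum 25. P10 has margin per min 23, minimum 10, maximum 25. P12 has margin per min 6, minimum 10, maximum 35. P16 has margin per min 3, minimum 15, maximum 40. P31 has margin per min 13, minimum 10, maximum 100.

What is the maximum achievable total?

2705

Meeting every minimum uses 15+10+10+10+15+10 = 70 min, leaving 130.
Rank by margin per min: P10 23 > P6 19 > P31 13 > P11 11 > P12 6 > P16 3.
P10: +15 to 25 (cap) ; 115 left.
Give P6 15 more to hit its cap of 25 ; 100 left.
P31 takes 90 more to reach its cap of 100 ; 10 left.
P11: +5 to 20 (cap) ; 5 left.
P12: +5 (room for 25) → 15. Pool exhausted.
Total = 11×20 + 19×25 + 23×25 + 6×15 + 3×15 + 13×100 = 2705.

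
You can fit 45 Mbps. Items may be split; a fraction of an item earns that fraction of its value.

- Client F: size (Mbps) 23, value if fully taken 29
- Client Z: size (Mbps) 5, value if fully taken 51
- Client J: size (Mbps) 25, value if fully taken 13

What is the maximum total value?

88.84

Sort by value density: Client Z 51/5≈10.2, Client F 29/23≈1.26, Client J 13/25≈0.52.
Client Z: take in full, 5 Mbps for value 51 → 40 left.
Client F: take in full, 23 Mbps for value 29 → 17 left.
17 Mbps left: a 17/25 share of Client J gives 13×17/25 = 8.84.
Total value = 88.84.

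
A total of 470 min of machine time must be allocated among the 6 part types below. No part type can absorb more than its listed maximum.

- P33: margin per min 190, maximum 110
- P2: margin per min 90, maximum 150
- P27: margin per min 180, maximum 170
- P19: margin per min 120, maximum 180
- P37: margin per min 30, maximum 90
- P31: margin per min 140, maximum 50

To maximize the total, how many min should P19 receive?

Rank by margin per min: P33 190 > P27 180 > P31 140 > P19 120 > P2 90 > P37 30.
Give P33 110 to hit its cap of 110 — 360 left.
P27: +170 to 170 (cap) — 190 left.
P31 takes 50 to reach its cap of 50 — 140 left.
P19 has room for 180 but only 140 remain, so it gets 140.

140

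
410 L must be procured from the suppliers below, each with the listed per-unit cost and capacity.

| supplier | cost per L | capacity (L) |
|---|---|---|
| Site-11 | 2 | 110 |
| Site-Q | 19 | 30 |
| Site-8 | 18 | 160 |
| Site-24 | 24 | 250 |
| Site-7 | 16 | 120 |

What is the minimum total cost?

5400

Use suppliers in increasing cost order.
Take 110 from Site-11 at 2 ; need 300 more.
Site-7 (16): use full 120 ; 180 L to go.
Site-8 at 18: take all 160 L ; 20 still needed.
Site-Q at 19: take 20 of its 30 ; requirement met.
Site-24: unused.
Cost = 110×2 + 120×16 + 160×18 + 20×19 = 5400.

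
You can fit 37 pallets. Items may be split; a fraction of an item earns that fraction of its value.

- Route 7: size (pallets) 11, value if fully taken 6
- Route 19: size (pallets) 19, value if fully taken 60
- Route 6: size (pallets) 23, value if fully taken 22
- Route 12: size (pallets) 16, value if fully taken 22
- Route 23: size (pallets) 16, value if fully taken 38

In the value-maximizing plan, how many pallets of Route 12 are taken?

2

Rank by value-to-size ratio: Route 19 60/19≈3.16, Route 23 38/16≈2.38, Route 12 22/16≈1.38, Route 6 22/23≈0.957, Route 7 6/11≈0.545.
Take all of Route 19 (19 pallets, value 60) → 18 pallets left.
Take all of Route 23 (16 pallets, value 38) → 2 pallets left.
Fill the last 2 pallets with part of Route 12: 2/16 of it earns 2.75.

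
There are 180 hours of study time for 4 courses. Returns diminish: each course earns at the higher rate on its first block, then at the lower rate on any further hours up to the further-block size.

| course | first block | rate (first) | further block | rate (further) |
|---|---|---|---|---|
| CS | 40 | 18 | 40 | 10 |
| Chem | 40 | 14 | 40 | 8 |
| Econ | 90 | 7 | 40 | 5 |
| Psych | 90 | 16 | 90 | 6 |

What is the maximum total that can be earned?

Treat each block as its own option and order by rate: CS/T1 18 > Psych/T1 16 > Chem/T1 14 > CS/T2 10 > Chem/T2 8 > Econ/T1 7 > Psych/T2 6 > Econ/T2 5.
CS/T1 (18): +40 — 140 left.
Fill Psych T1 block (90 at 16) — 50 left.
Chem T1 at 14: fill all 40 — 10 left.
CS/T2: +10 of 40 at 10; pool empty.
Total = 18×40 + 16×90 + 14×40 + 10×10 = 2820.

2820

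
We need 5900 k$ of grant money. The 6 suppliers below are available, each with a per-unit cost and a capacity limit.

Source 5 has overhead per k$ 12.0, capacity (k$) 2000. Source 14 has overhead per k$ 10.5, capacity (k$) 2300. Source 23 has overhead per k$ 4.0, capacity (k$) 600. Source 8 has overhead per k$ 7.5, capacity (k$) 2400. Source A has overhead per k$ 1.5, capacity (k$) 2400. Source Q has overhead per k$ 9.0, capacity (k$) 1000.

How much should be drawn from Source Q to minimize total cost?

Cheapest first:
Take 2400 from Source A at 1.5 → need 3500 more.
Source 23 at 4.0: take all 600 k$ → 2900 still needed.
Source 8 (7.5): use full 2400 → 500 k$ to go.
Source Q at 9.0: take 500 of its 1000 → requirement met.
Source 14, Source 5: unused.

500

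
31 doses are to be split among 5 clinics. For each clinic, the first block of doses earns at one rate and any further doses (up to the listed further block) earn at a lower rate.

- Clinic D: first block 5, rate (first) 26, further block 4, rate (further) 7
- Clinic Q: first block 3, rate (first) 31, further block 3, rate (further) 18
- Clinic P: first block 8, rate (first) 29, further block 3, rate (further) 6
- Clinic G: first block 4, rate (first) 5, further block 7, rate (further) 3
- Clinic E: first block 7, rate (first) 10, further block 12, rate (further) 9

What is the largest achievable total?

Treat each block as its own option and order by rate: Clinic Q/tier1 31 > Clinic P/tier1 29 > Clinic D/tier1 26 > Clinic Q/tier2 18 > Clinic E/tier1 10 > Clinic E/tier2 9 > Clinic D/tier2 7 > Clinic P/tier2 6 > Clinic G/tier1 5 > Clinic G/tier2 3.
Clinic Q/tier1 (31): +3 → 28 left.
Clinic P tier1 at 29: fill all 8 → 20 left.
Clinic D/tier1 (26): +5 → 15 left.
Clinic Q/tier2 (18): +3 → 12 left.
Clinic E tier1 at 10: fill all 7 → 5 left.
Clinic E tier2 at 9: only 5 left, fill 5.
Total = 31×3 + 29×8 + 26×5 + 18×3 + 10×7 + 9×5 = 624.

624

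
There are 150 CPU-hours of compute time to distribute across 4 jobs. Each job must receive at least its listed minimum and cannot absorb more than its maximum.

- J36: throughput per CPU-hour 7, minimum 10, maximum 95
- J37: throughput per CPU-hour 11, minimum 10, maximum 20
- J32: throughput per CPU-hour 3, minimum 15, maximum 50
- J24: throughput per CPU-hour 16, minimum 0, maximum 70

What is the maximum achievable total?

1700

Meeting every minimum uses 10+10+15+0 = 35 CPU-hours, leaving 115.
Highest throughput per CPU-hour first: J24 16 > J37 11 > J36 7 > J32 3.
J24: +70 to 70 (cap) ; 45 left.
J37 takes 10 more to reach its cap of 20 ; 35 left.
J36: +35 (room for 85) → 45. Pool exhausted.
Total = 7×45 + 11×20 + 3×15 + 16×70 = 1700.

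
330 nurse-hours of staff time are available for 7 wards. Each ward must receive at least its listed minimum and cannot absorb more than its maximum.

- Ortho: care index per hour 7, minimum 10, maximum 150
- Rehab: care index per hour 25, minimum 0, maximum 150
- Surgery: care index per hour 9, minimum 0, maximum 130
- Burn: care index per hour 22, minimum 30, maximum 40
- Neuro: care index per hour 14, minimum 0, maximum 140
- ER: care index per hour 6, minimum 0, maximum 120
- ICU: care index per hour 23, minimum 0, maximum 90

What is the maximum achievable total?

Meeting every minimum uses 10+0+0+30+0+0+0 = 40 nurse-hours, leaving 290.
Rank by care index per hour: Rehab 25 > ICU 23 > Burn 22 > Neuro 14 > Surgery 9 > Ortho 7 > ER 6.
Rehab takes 150 more to reach its cap of 150 — 140 left.
Give ICU 90 more to hit its cap of 90 — 50 left.
Give Burn 10 more to hit its cap of 40 — 40 left.
Only 40 left; Neuro takes them to reach 40.
Total = 7×10 + 25×150 + 22×40 + 14×40 + 23×90 = 7330.

7330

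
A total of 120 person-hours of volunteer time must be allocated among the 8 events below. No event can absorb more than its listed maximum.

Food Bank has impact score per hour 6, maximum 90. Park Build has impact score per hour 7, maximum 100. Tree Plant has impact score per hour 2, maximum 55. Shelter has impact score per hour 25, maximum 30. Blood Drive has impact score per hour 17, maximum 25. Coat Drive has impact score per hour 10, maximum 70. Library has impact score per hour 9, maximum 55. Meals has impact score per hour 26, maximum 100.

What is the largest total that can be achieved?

Highest impact score per hour first: Meals 26 > Shelter 25 > Blood Drive 17 > Coat Drive 10 > Library 9 > Park Build 7 > Food Bank 6 > Tree Plant 2.
Give Meals 100 to hit its cap of 100 → 20 left.
Shelter has room for 30 but only 20 remain, so it gets 20.
Total = 25×20 + 26×100 = 3100.

3100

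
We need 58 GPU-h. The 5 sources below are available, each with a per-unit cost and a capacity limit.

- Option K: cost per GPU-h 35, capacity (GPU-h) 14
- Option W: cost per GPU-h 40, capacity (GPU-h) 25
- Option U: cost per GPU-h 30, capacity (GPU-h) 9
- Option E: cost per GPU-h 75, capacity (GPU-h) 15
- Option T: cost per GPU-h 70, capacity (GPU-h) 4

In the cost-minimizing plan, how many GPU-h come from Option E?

6

Fill from the cheapest source first.
Option U (30): use full 9 — 49 GPU-h to go.
Option K at 35: take all 14 GPU-h — 35 still needed.
Option W (40): use full 25 — 10 GPU-h to go.
Option T at 70: take all 4 GPU-h — 6 still needed.
Option E (75): take the remaining 6 — done.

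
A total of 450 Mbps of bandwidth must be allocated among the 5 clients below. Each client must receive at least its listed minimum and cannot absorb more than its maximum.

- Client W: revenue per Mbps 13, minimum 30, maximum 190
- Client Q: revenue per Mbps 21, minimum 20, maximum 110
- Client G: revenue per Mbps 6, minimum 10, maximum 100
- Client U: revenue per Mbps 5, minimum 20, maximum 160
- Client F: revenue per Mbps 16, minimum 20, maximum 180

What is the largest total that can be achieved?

7040

Meeting every minimum uses 30+20+10+20+20 = 100 Mbps, leaving 350.
Order the clients by revenue per Mbps: Client Q 21 > Client F 16 > Client W 13 > Client G 6 > Client U 5.
Client Q takes 90 more to reach its cap of 110 → 260 left.
Client F takes 160 more to reach its cap of 180 → 100 left.
Client W: +100 (room for 160) → 130. Pool exhausted.
Total = 13×130 + 21×110 + 6×10 + 5×20 + 16×180 = 7040.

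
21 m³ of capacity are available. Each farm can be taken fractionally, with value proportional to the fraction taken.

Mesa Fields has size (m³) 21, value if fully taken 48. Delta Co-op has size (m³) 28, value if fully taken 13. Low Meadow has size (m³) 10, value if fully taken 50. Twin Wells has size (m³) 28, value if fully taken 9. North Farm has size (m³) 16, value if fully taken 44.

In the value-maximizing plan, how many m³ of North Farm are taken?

Best value per unit of size first: Low Meadow 50/10≈5, North Farm 44/16≈2.75, Mesa Fields 48/21≈2.29, Delta Co-op 13/28≈0.464, Twin Wells 9/28≈0.321.
All 10 m³ of Low Meadow fit (value 50) → 11 remain.
Only 11 m³ remain; take 11/16 of North Farm for value 44×11/16 = 30.25.

11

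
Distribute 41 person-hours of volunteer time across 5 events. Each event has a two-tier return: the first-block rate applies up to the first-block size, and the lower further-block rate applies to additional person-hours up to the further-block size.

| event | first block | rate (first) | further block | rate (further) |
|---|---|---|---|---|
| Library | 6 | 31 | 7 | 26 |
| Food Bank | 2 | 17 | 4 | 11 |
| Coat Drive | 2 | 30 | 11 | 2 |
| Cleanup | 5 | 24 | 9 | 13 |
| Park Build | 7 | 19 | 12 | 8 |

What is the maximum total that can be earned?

Rank every tier by rate: Library/first 31 > Coat Drive/first 30 > Library/second 26 > Cleanup/first 24 > Park Build/first 19 > Food Bank/first 17 > Cleanup/second 13 > Food Bank/second 11 > Park Build/second 8 > Coat Drive/second 2.
Library first at 31: fill all 6 — 35 left.
Fill Coat Drive first block (2 at 30) — 33 left.
Library second at 26: fill all 7 — 26 left.
Fill Cleanup first block (5 at 24) — 21 left.
Park Build/first (19): +7 — 14 left.
Food Bank/first (17): +2 — 12 left.
Cleanup/second (13): +9 — 3 left.
Food Bank/second: +3 of 4 at 11; pool empty.
Total = 31×6 + 30×2 + 26×7 + 24×5 + 19×7 + 17×2 + 13×9 + 11×3 = 865.

865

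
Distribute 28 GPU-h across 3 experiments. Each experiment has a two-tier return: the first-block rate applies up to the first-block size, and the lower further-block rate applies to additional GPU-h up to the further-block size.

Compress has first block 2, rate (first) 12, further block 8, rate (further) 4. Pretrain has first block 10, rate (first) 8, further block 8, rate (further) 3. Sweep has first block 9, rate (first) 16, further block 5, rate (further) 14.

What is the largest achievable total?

Treat each block as its own option and order by rate: Sweep/T1 16 > Sweep/T2 14 > Compress/T1 12 > Pretrain/T1 8 > Compress/T2 4 > Pretrain/T2 3.
Sweep/T1 (16): +9 — 19 left.
Fill Sweep T2 block (5 at 14) — 14 left.
Compress/T1 (12): +2 — 12 left.
Pretrain T1 at 8: fill all 10 — 2 left.
Compress/T2: +2 of 8 at 4; pool empty.
Total = 16×9 + 14×5 + 12×2 + 8×10 + 4×2 = 326.

326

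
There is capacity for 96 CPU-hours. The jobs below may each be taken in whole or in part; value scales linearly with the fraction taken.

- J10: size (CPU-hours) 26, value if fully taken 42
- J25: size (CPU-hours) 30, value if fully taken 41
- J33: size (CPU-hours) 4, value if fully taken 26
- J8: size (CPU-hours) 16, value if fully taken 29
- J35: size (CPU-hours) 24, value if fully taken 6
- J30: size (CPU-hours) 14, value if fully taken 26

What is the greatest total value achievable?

Best value per unit of size first: J33 26/4≈6.5, J30 26/14≈1.86, J8 29/16≈1.81, J10 42/26≈1.62, J25 41/30≈1.37, J35 6/24≈0.25.
All 4 CPU-hours of J33 fit (value 26) → 92 remain.
All 14 CPU-hours of J30 fit (value 26) → 78 remain.
All 16 CPU-hours of J8 fit (value 29) → 62 remain.
J10: take in full, 26 CPU-hours for value 42 → 36 left.
J25: take in full, 30 CPU-hours for value 41 → 6 left.
Only 6 CPU-hours remain; take 6/24 of J35 for value 6×6/24 = 1.5.
Total value = 165.5.

165.5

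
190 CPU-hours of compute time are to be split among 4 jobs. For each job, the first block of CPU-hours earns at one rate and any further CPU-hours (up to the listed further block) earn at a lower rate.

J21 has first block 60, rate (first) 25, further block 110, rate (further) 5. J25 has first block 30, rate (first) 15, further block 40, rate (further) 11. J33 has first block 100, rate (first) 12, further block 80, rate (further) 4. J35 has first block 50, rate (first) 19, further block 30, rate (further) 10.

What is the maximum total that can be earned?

3500

Treat each block as its own option and order by rate: J21/tier1 25 > J35/tier1 19 > J25/tier1 15 > J33/tier1 12 > J25/tier2 11 > J35/tier2 10 > J21/tier2 5 > J33/tier2 4.
Fill J21 tier1 block (60 at 25) → 130 left.
Fill J35 tier1 block (50 at 19) → 80 left.
J25/tier1 (15): +30 → 50 left.
J33 tier1 at 12: only 50 left, fill 50.
Total = 25×60 + 19×50 + 15×30 + 12×50 = 3500.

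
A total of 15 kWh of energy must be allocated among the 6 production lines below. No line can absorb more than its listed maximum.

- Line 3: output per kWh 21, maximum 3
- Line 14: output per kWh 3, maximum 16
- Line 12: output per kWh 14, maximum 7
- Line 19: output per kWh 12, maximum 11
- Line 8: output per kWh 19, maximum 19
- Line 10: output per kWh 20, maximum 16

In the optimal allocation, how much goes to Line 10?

Rank by output per kWh: Line 3 21 > Line 10 20 > Line 8 19 > Line 12 14 > Line 19 12 > Line 14 3.
Give Line 3 3 to hit its cap of 3 → 12 left.
Line 10: +12 (room for 16) → 12. Pool exhausted.

12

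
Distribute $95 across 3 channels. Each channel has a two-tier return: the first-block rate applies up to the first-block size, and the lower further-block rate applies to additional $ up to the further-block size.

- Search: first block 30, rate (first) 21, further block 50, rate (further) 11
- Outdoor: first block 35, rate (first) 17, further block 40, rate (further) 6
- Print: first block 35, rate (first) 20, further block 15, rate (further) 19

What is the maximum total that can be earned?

1870

Rank every tier by rate: Search/tier1 21 > Print/tier1 20 > Print/tier2 19 > Outdoor/tier1 17 > Search/tier2 11 > Outdoor/tier2 6.
Search tier1 at 21: fill all 30 → 65 left.
Print/tier1 (20): +35 → 30 left.
Fill Print tier2 block (15 at 19) → 15 left.
Outdoor/tier1: +15 of 35 at 17; pool empty.
Total = 21×30 + 20×35 + 19×15 + 17×15 = 1870.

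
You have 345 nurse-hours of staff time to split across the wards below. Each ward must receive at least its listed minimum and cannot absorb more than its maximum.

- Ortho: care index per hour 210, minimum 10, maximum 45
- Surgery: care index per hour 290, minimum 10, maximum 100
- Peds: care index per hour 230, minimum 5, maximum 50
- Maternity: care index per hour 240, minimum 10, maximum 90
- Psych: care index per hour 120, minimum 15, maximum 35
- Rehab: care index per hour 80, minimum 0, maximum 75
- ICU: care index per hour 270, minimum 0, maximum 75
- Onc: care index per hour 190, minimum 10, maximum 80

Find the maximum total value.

87000

Meeting every minimum uses 10+10+5+10+15+0+0+10 = 60 nurse-hours, leaving 285.
Order the wards by care index per hour: Surgery 290 > ICU 270 > Maternity 240 > Peds 230 > Ortho 210 > Onc 190 > Psych 120 > Rehab 80.
Give Surgery 90 more to hit its cap of 100 → 195 left.
ICU: +75 to 75 (cap) → 120 left.
Maternity: +80 to 90 (cap) → 40 left.
Peds has room for 45 more but only 40 remain, so it gets 45.
Total = 210×10 + 290×100 + 230×45 + 240×90 + 120×15 + 270×75 + 190×10 = 87000.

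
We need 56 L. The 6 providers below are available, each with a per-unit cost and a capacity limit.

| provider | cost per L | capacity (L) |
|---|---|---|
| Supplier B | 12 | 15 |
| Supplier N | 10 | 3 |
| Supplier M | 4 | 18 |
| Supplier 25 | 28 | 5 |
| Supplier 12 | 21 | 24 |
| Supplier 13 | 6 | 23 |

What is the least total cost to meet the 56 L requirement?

384

Fill from the cheapest provider first.
Supplier M (4): use full 18 — 38 L to go.
Supplier 13 (6): use full 23 — 15 L to go.
Supplier N at 10: take all 3 L — 12 still needed.
Supplier B (12): take the remaining 12 — done.
Supplier 12, Supplier 25: unused.
Cost = 18×4 + 23×6 + 3×10 + 12×12 = 384.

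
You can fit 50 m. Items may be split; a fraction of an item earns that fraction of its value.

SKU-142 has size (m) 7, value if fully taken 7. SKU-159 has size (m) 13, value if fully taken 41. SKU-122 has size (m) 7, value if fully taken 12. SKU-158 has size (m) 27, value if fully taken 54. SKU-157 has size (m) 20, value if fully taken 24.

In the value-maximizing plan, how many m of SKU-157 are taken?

Sort by value density: SKU-159 41/13≈3.15, SKU-158 54/27≈2, SKU-122 12/7≈1.71, SKU-157 24/20≈1.2, SKU-142 7/7≈1.
Take all of SKU-159 (13 m, value 41) ; 37 m left.
Take all of SKU-158 (27 m, value 54) ; 10 m left.
All 7 m of SKU-122 fit (value 12) ; 3 remain.
3 m left: a 3/20 share of SKU-157 gives 24×3/20 = 3.6.

3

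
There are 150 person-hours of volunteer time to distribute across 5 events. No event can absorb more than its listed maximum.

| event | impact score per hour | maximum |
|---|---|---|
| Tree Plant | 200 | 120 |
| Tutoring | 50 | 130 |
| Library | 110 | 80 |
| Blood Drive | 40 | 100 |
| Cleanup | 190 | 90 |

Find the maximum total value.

Order the events by impact score per hour: Tree Plant 200 > Cleanup 190 > Library 110 > Tutoring 50 > Blood Drive 40.
Tree Plant: +120 to 120 (cap) → 30 left.
Only 30 left; Cleanup takes them to reach 30.
Total = 200×120 + 190×30 = 29700.

29700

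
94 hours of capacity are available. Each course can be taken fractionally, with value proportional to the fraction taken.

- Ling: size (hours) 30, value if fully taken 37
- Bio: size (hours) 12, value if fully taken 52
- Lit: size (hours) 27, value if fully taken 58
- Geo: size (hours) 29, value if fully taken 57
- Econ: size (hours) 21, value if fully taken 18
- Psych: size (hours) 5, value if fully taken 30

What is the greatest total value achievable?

Sort by value density: Psych 30/5≈6, Bio 52/12≈4.33, Lit 58/27≈2.15, Geo 57/29≈1.97, Ling 37/30≈1.23, Econ 18/21≈0.857.
Psych: take in full, 5 hours for value 30 — 89 left.
All 12 hours of Bio fit (value 52) — 77 remain.
Lit: take in full, 27 hours for value 58 — 50 left.
All 29 hours of Geo fit (value 57) — 21 remain.
21 hours left: a 21/30 share of Ling gives 37×21/30 = 25.9.
Total value = 222.9.

222.9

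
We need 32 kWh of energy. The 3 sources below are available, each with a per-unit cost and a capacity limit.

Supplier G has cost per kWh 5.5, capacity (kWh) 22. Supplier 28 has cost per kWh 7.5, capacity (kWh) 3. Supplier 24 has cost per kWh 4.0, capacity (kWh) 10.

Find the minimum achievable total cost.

161

Use sources in increasing cost order.
Take 10 from Supplier 24 at 4.0 — need 22 more.
Supplier G (5.5): use full 22 — 0 kWh to go.
Supplier 28: unused.
Cost = 10×4.0 + 22×5.5 = 161.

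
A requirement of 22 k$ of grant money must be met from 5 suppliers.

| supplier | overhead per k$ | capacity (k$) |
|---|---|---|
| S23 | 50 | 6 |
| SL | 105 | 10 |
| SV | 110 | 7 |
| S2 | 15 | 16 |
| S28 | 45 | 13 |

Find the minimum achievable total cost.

Fill from the cheapest supplier first.
S2 at 15: take all 16 k$ ; 6 still needed.
S28 (45): take the remaining 6 ; done.
S23, SL, SV: unused.
Cost = 16×15 + 6×45 = 510.

510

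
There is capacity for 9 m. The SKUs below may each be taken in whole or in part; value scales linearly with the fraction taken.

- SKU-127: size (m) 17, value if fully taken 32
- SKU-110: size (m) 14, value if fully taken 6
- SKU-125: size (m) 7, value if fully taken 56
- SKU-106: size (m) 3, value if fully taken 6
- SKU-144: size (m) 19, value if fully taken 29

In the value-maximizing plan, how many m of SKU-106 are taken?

2

Rank by value-to-size ratio: SKU-125 56/7≈8, SKU-106 6/3≈2, SKU-127 32/17≈1.88, SKU-144 29/19≈1.53, SKU-110 6/14≈0.429.
SKU-125: take in full, 7 m for value 56 — 2 left.
2 m left: a 2/3 share of SKU-106 gives 6×2/3 = 4.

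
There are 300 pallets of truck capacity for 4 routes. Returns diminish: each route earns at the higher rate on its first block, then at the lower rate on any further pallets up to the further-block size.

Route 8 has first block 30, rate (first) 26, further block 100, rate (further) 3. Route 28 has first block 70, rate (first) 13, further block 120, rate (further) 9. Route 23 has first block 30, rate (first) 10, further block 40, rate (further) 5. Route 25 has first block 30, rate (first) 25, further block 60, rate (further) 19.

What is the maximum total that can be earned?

4600

Treat each block as its own option and order by rate: Route 8/tier1 26 > Route 25/tier1 25 > Route 25/tier2 19 > Route 28/tier1 13 > Route 23/tier1 10 > Route 28/tier2 9 > Route 23/tier2 5 > Route 8/tier2 3.
Route 8 tier1 at 26: fill all 30 → 270 left.
Route 25/tier1 (25): +30 → 240 left.
Route 25 tier2 at 19: fill all 60 → 180 left.
Fill Route 28 tier1 block (70 at 13) → 110 left.
Fill Route 23 tier1 block (30 at 10) → 80 left.
Route 28 tier2 at 9: only 80 left, fill 80.
Total = 26×30 + 25×30 + 19×60 + 13×70 + 10×30 + 9×80 = 4600.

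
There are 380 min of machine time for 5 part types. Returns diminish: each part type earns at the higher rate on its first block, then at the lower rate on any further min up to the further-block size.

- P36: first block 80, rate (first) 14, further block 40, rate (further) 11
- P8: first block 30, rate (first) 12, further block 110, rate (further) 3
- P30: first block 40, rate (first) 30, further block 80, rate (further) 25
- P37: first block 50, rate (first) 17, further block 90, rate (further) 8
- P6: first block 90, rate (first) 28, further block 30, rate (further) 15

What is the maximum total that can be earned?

Rank every tier by rate: P30/first 30 > P6/first 28 > P30/second 25 > P37/first 17 > P6/second 15 > P36/first 14 > P8/first 12 > P36/second 11 > P37/second 8 > P8/second 3.
Fill P30 first block (40 at 30) → 340 left.
P6/first (28): +90 → 250 left.
Fill P30 second block (80 at 25) → 170 left.
Fill P37 first block (50 at 17) → 120 left.
Fill P6 second block (30 at 15) → 90 left.
P36 first at 14: fill all 80 → 10 left.
P8/first: +10 of 30 at 12; pool empty.
Total = 30×40 + 28×90 + 25×80 + 17×50 + 15×30 + 14×80 + 12×10 = 8260.

8260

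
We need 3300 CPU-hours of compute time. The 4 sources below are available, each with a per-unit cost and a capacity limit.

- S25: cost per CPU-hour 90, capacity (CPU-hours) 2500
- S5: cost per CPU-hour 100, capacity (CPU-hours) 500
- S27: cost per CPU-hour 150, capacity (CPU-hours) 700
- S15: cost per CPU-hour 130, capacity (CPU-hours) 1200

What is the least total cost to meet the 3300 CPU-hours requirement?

314000

Fill from the cheapest source first.
S25 at 90: take all 2500 CPU-hours → 800 still needed.
S5 at 100: take all 500 CPU-hours → 300 still needed.
S15 at 130: take 300 of its 1200 → requirement met.
S27: unused.
Cost = 2500×90 + 500×100 + 300×130 = 314000.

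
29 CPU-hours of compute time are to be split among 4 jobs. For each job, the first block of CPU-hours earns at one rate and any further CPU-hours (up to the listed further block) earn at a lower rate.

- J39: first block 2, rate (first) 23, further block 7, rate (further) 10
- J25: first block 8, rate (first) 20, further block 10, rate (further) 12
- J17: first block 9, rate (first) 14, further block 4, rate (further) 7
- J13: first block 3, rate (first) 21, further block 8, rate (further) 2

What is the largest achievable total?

479

Rank every tier by rate: J39/T1 23 > J13/T1 21 > J25/T1 20 > J17/T1 14 > J25/T2 12 > J39/T2 10 > J17/T2 7 > J13/T2 2.
Fill J39 T1 block (2 at 23) → 27 left.
J13 T1 at 21: fill all 3 → 24 left.
Fill J25 T1 block (8 at 20) → 16 left.
J17/T1 (14): +9 → 7 left.
7 remain; put them into J25 T2 at 12.
Total = 23×2 + 21×3 + 20×8 + 14×9 + 12×7 = 479.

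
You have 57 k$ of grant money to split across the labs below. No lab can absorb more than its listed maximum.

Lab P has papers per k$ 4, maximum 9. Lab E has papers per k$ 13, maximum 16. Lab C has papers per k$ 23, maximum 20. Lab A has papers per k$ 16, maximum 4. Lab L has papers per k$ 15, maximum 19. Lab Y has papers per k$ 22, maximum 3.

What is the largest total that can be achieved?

Highest papers per k$ first: Lab C 23 > Lab Y 22 > Lab A 16 > Lab L 15 > Lab E 13 > Lab P 4.
Lab C takes 20 to reach its cap of 20 ; 37 left.
Give Lab Y 3 to hit its cap of 3 ; 34 left.
Give Lab A 4 to hit its cap of 4 ; 30 left.
Lab L takes 19 to reach its cap of 19 ; 11 left.
Only 11 left; Lab E takes them to reach 11.
Total = 13×11 + 23×20 + 16×4 + 15×19 + 22×3 = 1018.

1018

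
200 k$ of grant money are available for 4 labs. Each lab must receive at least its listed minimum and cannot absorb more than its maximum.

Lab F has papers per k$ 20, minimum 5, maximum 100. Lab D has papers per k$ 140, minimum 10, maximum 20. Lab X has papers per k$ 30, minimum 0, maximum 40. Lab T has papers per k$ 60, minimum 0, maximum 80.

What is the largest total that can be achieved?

10000

Meeting every minimum uses 5+10+0+0 = 15 k$, leaving 185.
Highest papers per k$ first: Lab D 140 > Lab T 60 > Lab X 30 > Lab F 20.
Lab D: +10 to 20 (cap) — 175 left.
Lab T: +80 to 80 (cap) — 95 left.
Give Lab X 40 more to hit its cap of 40 — 55 left.
Lab F: +55 (room for 95) → 60. Pool exhausted.
Total = 20×60 + 140×20 + 30×40 + 60×80 = 10000.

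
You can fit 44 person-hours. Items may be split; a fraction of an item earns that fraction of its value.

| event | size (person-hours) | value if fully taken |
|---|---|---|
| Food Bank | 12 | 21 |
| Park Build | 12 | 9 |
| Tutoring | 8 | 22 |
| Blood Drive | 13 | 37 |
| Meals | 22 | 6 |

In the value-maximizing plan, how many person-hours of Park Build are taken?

11

Best value per unit of size first: Blood Drive 37/13≈2.85, Tutoring 22/8≈2.75, Food Bank 21/12≈1.75, Park Build 9/12≈0.75, Meals 6/22≈0.273.
All 13 person-hours of Blood Drive fit (value 37) — 31 remain.
Tutoring: take in full, 8 person-hours for value 22 — 23 left.
All 12 person-hours of Food Bank fit (value 21) — 11 remain.
Fill the last 11 person-hours with part of Park Build: 11/12 of it earns 8.25.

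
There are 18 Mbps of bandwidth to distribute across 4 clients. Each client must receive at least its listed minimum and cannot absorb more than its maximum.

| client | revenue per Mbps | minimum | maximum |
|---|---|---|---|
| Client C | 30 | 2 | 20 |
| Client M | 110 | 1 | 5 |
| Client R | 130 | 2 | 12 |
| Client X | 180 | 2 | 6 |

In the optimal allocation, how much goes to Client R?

9

Meeting every minimum uses 2+1+2+2 = 7 Mbps, leaving 11.
Order the clients by revenue per Mbps: Client X 180 > Client R 130 > Client M 110 > Client C 30.
Client X: +4 to 6 (cap) → 7 left.
Client R: +7 (room for 10) → 9. Pool exhausted.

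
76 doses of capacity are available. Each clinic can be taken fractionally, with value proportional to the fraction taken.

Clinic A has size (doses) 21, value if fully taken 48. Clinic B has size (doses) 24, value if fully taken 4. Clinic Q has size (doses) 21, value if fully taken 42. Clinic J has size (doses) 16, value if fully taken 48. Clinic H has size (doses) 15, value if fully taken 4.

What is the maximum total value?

Rank by value-to-size ratio: Clinic J 48/16≈3, Clinic A 48/21≈2.29, Clinic Q 42/21≈2, Clinic H 4/15≈0.267, Clinic B 4/24≈0.167.
Take all of Clinic J (16 doses, value 48) — 60 doses left.
Clinic A: take in full, 21 doses for value 48 — 39 left.
Take all of Clinic Q (21 doses, value 42) — 18 doses left.
All 15 doses of Clinic H fit (value 4) — 3 remain.
3 doses left: a 3/24 share of Clinic B gives 4×3/24 = 0.5.
Total value = 142.5.

142.5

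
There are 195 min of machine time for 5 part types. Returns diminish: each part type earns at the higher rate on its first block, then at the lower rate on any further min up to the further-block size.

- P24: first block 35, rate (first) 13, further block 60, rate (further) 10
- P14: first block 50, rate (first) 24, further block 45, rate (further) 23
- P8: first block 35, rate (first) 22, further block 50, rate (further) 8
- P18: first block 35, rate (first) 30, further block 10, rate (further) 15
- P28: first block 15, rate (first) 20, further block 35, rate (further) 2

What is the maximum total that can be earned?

Order all 10 blocks by rate: P18/tier1 30 > P14/tier1 24 > P14/tier2 23 > P8/tier1 22 > P28/tier1 20 > P18/tier2 15 > P24/tier1 13 > P24/tier2 10 > P8/tier2 8 > P28/tier2 2.
Fill P18 tier1 block (35 at 30) → 160 left.
Fill P14 tier1 block (50 at 24) → 110 left.
P14/tier2 (23): +45 → 65 left.
Fill P8 tier1 block (35 at 22) → 30 left.
P28 tier1 at 20: fill all 15 → 15 left.
P18 tier2 at 15: fill all 10 → 5 left.
P24/tier1: +5 of 35 at 13; pool empty.
Total = 30×35 + 24×50 + 23×45 + 22×35 + 20×15 + 15×10 + 13×5 = 4570.

4570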